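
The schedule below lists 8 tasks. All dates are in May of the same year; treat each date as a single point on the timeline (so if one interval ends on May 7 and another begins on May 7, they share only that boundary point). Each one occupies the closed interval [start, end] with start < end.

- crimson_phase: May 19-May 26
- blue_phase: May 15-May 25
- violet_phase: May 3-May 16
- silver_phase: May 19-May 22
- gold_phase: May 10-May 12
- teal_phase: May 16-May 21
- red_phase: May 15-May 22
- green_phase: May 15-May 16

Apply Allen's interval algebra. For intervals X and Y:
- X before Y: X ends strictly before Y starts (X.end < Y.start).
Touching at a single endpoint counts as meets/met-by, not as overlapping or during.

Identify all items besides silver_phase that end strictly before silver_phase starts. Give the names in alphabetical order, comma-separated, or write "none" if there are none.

gold_phase, green_phase, violet_phase

Target silver_phase = [May 19, May 22].
blue_phase [May 15, May 25] → contains → no.
crimson_phase [May 19, May 26] → started-by → no.
gold_phase [May 10, May 12] → before → yes.
green_phase [May 15, May 16] → before → yes.
red_phase [May 15, May 22] → finished-by → no.
teal_phase [May 16, May 21] → overlaps → no.
violet_phase [May 3, May 16] → before → yes.
Result: gold_phase, green_phase, violet_phase.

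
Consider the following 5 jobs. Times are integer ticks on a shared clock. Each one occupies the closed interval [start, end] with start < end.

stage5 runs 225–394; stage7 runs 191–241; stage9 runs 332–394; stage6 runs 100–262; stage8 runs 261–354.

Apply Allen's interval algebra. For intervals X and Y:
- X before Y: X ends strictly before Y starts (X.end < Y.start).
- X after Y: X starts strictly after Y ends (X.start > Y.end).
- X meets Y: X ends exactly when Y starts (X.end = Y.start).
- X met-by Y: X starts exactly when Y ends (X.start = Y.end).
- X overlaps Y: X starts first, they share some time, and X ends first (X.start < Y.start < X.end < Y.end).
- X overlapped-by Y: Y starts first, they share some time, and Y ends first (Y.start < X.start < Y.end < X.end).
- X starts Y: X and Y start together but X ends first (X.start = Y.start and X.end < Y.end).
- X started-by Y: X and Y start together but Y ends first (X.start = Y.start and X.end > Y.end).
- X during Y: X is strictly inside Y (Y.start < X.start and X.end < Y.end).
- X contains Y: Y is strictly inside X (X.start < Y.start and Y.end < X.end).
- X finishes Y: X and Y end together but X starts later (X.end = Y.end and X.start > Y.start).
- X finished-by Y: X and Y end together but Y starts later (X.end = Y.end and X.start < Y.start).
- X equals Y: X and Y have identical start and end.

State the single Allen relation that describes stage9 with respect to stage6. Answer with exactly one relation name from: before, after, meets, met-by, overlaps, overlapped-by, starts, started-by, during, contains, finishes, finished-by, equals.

stage9 = [332, 394]; stage6 = [100, 262].
Compare endpoints: stage9.start > stage6.start, stage9.start > stage6.end, stage9.end > stage6.start, stage9.end > stage6.end.
That pattern is 'after'.

after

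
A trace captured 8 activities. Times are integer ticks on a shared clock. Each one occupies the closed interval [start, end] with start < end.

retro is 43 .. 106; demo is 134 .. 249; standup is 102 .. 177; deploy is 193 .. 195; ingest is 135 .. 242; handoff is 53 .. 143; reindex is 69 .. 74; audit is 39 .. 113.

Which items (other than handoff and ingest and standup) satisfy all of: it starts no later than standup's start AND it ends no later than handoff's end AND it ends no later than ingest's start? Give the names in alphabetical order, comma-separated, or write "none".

Conditions: its start is no later than standup's start (X.start <= 102) AND its end is no later than handoff's end (X.end <= 143) AND its end is no later than ingest's start (X.end <= 135).
audit: start 39 <= 102? ✓; end 113 <= 143? ✓; end 113 <= 135? ✓ → yes.
demo: start 134 <= 102? ✗; end 249 <= 143? ✗; end 249 <= 135? ✗ → no.
deploy: start 193 <= 102? ✗; end 195 <= 143? ✗; end 195 <= 135? ✗ → no.
reindex: start 69 <= 102? ✓; end 74 <= 143? ✓; end 74 <= 135? ✓ → yes.
retro: start 43 <= 102? ✓; end 106 <= 143? ✓; end 106 <= 135? ✓ → yes.
Result: audit, reindex, retro.

audit, reindex, retro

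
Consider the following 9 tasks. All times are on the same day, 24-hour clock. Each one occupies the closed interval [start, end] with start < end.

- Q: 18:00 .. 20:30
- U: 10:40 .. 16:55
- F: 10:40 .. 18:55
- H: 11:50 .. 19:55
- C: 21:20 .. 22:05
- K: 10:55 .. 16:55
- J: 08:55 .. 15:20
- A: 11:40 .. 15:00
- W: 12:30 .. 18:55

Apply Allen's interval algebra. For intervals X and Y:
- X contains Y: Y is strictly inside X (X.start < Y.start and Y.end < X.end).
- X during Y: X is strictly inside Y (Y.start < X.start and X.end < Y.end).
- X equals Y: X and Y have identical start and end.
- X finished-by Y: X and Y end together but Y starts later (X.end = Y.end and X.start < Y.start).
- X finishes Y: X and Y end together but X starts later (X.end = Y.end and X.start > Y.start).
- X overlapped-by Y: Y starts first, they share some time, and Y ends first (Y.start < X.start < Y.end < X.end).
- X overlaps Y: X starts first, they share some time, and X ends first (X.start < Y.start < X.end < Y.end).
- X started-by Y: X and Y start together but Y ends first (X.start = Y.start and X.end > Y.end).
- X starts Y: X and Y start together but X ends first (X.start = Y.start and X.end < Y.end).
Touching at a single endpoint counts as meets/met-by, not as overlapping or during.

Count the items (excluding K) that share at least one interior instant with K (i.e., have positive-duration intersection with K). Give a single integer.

Target K = [10:55, 16:55].
A [11:40, 15:00] → during → counts.
C [21:20, 22:05] → after → no.
F [10:40, 18:55] → contains → counts.
H [11:50, 19:55] → overlapped-by → counts.
J [08:55, 15:20] → overlaps → counts.
Q [18:00, 20:30] → after → no.
U [10:40, 16:55] → finished-by → counts.
W [12:30, 18:55] → overlapped-by → counts.
Total: 6.

6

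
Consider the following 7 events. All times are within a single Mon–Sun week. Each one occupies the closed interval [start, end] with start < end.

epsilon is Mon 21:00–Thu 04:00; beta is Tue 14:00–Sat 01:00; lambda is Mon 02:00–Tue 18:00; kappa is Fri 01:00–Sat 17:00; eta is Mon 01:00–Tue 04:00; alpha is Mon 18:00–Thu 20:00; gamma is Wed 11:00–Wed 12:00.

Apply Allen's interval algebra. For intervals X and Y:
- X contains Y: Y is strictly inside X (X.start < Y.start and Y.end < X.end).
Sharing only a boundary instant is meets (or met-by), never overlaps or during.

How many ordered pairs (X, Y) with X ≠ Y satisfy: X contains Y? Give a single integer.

Checking all 42 ordered pairs for relation 'contains'; matching pairs in alphabetical order:
(alpha, epsilon): alpha contains epsilon ✓
(alpha, gamma): alpha contains gamma ✓
(beta, gamma): beta contains gamma ✓
(epsilon, gamma): epsilon contains gamma ✓
Count: 4.

4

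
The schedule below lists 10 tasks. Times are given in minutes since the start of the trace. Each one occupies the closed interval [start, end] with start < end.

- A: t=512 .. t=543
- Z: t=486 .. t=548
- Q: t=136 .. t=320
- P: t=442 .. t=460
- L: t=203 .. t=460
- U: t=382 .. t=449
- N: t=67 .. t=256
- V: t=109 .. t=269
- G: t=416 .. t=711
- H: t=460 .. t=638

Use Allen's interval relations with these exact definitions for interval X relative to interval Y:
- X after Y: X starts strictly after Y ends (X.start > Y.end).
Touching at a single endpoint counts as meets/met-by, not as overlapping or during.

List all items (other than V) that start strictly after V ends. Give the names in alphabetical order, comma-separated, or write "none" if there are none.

A, G, H, P, U, Z

Target V = [t=109, t=269].
A [t=512, t=543] → after → yes.
G [t=416, t=711] → after → yes.
H [t=460, t=638] → after → yes.
L [t=203, t=460] → overlapped-by → no.
N [t=67, t=256] → overlaps → no.
P [t=442, t=460] → after → yes.
Q [t=136, t=320] → overlapped-by → no.
U [t=382, t=449] → after → yes.
Z [t=486, t=548] → after → yes.
Result: A, G, H, P, U, Z.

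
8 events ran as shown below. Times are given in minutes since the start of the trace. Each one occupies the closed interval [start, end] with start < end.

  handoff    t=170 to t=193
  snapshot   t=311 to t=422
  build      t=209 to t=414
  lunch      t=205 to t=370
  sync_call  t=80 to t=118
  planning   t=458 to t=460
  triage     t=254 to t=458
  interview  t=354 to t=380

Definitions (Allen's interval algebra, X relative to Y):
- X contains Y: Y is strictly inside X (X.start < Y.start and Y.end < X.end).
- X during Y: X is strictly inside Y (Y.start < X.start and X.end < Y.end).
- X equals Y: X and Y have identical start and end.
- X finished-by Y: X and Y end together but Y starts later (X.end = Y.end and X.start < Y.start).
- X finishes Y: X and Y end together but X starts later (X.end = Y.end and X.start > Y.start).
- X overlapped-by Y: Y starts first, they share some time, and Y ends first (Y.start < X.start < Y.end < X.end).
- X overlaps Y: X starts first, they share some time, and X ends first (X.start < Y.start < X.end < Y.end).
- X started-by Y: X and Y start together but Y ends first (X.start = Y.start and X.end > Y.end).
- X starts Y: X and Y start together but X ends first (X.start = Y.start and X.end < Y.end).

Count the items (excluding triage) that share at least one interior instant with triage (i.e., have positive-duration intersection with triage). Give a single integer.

4

Target triage = [t=254, t=458].
build [t=209, t=414] → overlaps → counts.
handoff [t=170, t=193] → before → no.
interview [t=354, t=380] → during → counts.
lunch [t=205, t=370] → overlaps → counts.
planning [t=458, t=460] → met-by → no.
snapshot [t=311, t=422] → during → counts.
sync_call [t=80, t=118] → before → no.
Total: 4.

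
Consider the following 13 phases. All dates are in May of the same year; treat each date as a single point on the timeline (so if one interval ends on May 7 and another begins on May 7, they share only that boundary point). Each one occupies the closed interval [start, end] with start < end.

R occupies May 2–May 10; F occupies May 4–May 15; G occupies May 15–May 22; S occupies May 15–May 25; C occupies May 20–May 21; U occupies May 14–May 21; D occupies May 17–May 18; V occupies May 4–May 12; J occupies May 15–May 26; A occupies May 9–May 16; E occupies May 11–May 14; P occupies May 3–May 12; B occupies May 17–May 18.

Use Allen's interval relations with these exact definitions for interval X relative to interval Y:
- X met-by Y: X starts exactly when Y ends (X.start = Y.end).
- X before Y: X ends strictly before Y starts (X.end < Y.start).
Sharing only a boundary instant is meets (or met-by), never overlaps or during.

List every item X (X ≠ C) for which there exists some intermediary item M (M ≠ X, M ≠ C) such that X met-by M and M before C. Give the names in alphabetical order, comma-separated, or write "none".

Target C = [May 20, May 21].
Intermediaries M with M before C: A, B, D, E, F, P, R, V.
Via A — items with X met-by A: none.
Via B — items with X met-by B: none.
Via D — items with X met-by D: none.
Via E — items with X met-by E: U.
Via F — items with X met-by F: G, J, S.
Via P — items with X met-by P: none.
Via R — items with X met-by R: none.
Via V — items with X met-by V: none.
Union: G, J, S, U.

G, J, S, U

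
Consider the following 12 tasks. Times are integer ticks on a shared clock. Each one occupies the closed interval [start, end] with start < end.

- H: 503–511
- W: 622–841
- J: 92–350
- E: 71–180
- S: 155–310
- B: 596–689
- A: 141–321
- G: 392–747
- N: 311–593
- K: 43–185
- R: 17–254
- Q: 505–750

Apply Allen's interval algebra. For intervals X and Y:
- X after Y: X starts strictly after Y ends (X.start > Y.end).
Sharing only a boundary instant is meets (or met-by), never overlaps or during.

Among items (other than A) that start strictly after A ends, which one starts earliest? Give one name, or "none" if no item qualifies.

Target A = [141, 321].
B [596, 689] → after → candidate.
E [71, 180] → overlaps → excluded.
G [392, 747] → after → candidate.
H [503, 511] → after → candidate.
J [92, 350] → contains → excluded.
K [43, 185] → overlaps → excluded.
N [311, 593] → overlapped-by → excluded.
Q [505, 750] → after → candidate.
R [17, 254] → overlaps → excluded.
S [155, 310] → during → excluded.
W [622, 841] → after → candidate.
Among candidates, earliest start is 392 → G.

G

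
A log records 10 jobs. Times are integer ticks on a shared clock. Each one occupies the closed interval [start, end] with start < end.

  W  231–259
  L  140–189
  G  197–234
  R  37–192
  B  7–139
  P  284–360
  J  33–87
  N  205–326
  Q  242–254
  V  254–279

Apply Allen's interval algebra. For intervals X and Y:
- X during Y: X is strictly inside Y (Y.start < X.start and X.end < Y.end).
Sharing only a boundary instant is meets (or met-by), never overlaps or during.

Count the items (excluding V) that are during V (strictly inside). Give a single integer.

Target V = [254, 279].
B [7, 139] → before → no.
G [197, 234] → before → no.
J [33, 87] → before → no.
L [140, 189] → before → no.
N [205, 326] → contains → no.
P [284, 360] → after → no.
Q [242, 254] → meets → no.
R [37, 192] → before → no.
W [231, 259] → overlaps → no.
Total: 0.

0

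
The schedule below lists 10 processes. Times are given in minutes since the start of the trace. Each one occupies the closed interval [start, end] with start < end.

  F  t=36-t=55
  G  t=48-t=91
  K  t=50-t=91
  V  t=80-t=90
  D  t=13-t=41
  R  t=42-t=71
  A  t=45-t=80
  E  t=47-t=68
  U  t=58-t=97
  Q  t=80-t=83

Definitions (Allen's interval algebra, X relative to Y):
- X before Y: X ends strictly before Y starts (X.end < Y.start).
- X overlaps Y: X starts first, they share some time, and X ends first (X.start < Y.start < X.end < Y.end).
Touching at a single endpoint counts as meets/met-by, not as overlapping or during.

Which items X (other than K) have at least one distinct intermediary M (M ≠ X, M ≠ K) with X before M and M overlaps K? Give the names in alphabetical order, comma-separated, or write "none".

Target K = [t=50, t=91].
Intermediaries M with M overlaps K: A, E, F, R.
Via A — items with X before A: D.
Via E — items with X before E: D.
Via F — items with X before F: none.
Via R — items with X before R: D.
Union: D.

D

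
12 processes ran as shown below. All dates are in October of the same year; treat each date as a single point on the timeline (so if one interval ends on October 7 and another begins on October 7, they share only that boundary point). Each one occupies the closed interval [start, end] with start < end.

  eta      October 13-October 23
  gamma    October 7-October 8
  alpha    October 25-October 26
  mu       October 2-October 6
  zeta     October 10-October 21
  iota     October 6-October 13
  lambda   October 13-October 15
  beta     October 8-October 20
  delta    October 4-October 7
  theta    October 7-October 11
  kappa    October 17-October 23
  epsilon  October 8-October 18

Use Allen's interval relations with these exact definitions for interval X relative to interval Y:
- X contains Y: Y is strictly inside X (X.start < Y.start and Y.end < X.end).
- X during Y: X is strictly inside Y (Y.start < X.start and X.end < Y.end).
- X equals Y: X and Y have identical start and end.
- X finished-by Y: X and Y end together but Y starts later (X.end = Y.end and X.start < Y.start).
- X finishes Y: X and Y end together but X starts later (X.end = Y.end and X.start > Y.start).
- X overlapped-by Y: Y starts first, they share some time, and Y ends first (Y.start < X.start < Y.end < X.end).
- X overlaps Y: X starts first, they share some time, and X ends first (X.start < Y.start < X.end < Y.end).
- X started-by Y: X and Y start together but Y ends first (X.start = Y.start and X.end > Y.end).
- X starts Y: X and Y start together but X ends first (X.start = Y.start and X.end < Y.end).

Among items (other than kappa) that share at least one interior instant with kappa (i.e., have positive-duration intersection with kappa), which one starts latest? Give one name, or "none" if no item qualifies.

Target kappa = [October 17, October 23].
alpha [October 25, October 26] → after → excluded.
beta [October 8, October 20] → overlaps → candidate.
delta [October 4, October 7] → before → excluded.
epsilon [October 8, October 18] → overlaps → candidate.
eta [October 13, October 23] → finished-by → candidate.
gamma [October 7, October 8] → before → excluded.
iota [October 6, October 13] → before → excluded.
lambda [October 13, October 15] → before → excluded.
mu [October 2, October 6] → before → excluded.
theta [October 7, October 11] → before → excluded.
zeta [October 10, October 21] → overlaps → candidate.
Among candidates, latest start is October 13 → eta.

eta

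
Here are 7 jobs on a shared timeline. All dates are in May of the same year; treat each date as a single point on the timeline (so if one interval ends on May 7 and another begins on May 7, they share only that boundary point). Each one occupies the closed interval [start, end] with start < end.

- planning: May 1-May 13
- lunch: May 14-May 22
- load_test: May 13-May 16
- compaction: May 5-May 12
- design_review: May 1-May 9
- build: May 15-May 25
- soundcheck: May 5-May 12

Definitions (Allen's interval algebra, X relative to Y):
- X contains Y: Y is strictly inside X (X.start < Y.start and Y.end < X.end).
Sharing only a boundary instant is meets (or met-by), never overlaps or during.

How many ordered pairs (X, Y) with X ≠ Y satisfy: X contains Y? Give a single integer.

Checking all 42 ordered pairs for relation 'contains'; matching pairs in alphabetical order:
(planning, compaction): planning contains compaction ✓
(planning, soundcheck): planning contains soundcheck ✓
Count: 2.

2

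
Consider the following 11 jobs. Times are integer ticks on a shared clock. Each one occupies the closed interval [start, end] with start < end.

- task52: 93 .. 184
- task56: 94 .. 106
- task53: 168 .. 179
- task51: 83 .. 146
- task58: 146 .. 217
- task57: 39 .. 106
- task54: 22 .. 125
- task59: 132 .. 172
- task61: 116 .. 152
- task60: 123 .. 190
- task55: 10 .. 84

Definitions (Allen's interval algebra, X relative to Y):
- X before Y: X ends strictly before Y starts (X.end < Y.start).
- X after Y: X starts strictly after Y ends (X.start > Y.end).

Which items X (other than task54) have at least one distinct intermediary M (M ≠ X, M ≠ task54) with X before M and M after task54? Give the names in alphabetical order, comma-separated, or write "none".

task51, task55, task56, task57, task61

Target task54 = [22, 125].
Intermediaries M with M after task54: task53, task58, task59.
Via task53 — items with X before task53: task51, task55, task56, task57, task61.
Via task58 — items with X before task58: task55, task56, task57.
Via task59 — items with X before task59: task55, task56, task57.
Union: task51, task55, task56, task57, task61.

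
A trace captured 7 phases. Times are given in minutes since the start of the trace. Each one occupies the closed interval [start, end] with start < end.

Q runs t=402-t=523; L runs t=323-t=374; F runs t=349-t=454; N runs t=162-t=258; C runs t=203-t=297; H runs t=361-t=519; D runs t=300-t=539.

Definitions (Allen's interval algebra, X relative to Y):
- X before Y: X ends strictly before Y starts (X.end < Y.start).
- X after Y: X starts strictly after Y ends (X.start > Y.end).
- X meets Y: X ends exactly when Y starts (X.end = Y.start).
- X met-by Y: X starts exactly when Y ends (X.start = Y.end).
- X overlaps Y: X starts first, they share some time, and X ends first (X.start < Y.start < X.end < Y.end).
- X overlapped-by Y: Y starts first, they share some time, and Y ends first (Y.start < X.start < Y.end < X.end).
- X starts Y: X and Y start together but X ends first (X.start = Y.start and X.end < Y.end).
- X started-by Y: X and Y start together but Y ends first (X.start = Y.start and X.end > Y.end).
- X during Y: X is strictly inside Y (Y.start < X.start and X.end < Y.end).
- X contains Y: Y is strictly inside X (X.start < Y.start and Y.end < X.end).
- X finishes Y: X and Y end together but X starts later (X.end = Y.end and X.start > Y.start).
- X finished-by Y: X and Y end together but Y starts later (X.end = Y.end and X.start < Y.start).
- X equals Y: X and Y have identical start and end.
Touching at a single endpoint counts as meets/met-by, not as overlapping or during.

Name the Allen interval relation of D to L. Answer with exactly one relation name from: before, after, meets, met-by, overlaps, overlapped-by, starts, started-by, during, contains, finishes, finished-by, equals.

contains

D = [t=300, t=539]; L = [t=323, t=374].
Compare endpoints: D.start < L.start, D.start < L.end, D.end > L.start, D.end > L.end.
That pattern is 'contains'.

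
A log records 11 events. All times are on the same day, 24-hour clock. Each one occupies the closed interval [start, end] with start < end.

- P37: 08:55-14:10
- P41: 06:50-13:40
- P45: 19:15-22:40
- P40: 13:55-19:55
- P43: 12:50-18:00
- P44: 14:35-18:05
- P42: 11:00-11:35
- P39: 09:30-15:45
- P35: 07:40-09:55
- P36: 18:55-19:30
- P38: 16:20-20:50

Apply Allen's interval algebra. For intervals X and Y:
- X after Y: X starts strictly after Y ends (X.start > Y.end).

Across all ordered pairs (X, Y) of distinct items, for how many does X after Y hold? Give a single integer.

Checking all 110 ordered pairs for relation 'after'; matching pairs in alphabetical order:
(P36, P35): P36 after P35 ✓
(P36, P37): P36 after P37 ✓
(P36, P39): P36 after P39 ✓
(P36, P41): P36 after P41 ✓
(P36, P42): P36 after P42 ✓
(P36, P43): P36 after P43 ✓
(P36, P44): P36 after P44 ✓
(P38, P35): P38 after P35 ✓
(P38, P37): P38 after P37 ✓
(P38, P39): P38 after P39 ✓
(P38, P41): P38 after P41 ✓
(P38, P42): P38 after P42 ✓
(P40, P35): P40 after P35 ✓
(P40, P41): P40 after P41 ✓
(P40, P42): P40 after P42 ✓
(P42, P35): P42 after P35 ✓
(P43, P35): P43 after P35 ✓
(P43, P42): P43 after P42 ✓
(P44, P35): P44 after P35 ✓
(P44, P37): P44 after P37 ✓
(P44, P41): P44 after P41 ✓
(P44, P42): P44 after P42 ✓
(P45, P35): P45 after P35 ✓
(P45, P37): P45 after P37 ✓
... plus 5 further pairs not listed.
Count: 29.

29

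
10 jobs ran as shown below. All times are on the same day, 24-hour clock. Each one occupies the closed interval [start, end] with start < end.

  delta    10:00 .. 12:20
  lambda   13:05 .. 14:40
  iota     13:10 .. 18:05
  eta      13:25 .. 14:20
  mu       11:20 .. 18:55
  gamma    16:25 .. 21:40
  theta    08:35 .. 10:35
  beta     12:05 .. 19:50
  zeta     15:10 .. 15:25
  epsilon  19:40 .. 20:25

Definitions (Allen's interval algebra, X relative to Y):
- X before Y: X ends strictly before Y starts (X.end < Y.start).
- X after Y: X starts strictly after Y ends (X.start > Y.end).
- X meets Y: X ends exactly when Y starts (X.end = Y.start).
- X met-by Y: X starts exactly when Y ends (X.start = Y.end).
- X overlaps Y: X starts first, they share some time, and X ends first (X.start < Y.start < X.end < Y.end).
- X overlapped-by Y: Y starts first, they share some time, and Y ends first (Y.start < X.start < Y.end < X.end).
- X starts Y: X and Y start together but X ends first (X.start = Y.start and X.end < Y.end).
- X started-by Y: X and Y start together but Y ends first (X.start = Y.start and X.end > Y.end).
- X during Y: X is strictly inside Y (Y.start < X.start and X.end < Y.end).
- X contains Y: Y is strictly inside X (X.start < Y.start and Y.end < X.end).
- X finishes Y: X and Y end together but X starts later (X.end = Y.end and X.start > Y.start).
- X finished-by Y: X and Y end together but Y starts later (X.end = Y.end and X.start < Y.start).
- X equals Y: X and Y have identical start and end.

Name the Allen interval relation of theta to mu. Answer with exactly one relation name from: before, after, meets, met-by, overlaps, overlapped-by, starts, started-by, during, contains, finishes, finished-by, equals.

before

theta = [08:35, 10:35]; mu = [11:20, 18:55].
Compare endpoints: theta.start < mu.start, theta.start < mu.end, theta.end < mu.start, theta.end < mu.end.
That pattern is 'before'.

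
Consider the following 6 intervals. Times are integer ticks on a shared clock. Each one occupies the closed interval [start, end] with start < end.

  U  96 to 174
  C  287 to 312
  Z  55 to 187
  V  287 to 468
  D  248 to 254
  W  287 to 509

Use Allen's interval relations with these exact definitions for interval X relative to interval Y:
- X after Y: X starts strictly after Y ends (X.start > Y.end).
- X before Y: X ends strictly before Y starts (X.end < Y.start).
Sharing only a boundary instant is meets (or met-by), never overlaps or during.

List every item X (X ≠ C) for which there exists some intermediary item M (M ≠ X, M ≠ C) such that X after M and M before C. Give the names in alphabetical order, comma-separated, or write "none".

Target C = [287, 312].
Intermediaries M with M before C: D, U, Z.
Via D — items with X after D: V, W.
Via U — items with X after U: D, V, W.
Via Z — items with X after Z: D, V, W.
Union: D, V, W.

D, V, W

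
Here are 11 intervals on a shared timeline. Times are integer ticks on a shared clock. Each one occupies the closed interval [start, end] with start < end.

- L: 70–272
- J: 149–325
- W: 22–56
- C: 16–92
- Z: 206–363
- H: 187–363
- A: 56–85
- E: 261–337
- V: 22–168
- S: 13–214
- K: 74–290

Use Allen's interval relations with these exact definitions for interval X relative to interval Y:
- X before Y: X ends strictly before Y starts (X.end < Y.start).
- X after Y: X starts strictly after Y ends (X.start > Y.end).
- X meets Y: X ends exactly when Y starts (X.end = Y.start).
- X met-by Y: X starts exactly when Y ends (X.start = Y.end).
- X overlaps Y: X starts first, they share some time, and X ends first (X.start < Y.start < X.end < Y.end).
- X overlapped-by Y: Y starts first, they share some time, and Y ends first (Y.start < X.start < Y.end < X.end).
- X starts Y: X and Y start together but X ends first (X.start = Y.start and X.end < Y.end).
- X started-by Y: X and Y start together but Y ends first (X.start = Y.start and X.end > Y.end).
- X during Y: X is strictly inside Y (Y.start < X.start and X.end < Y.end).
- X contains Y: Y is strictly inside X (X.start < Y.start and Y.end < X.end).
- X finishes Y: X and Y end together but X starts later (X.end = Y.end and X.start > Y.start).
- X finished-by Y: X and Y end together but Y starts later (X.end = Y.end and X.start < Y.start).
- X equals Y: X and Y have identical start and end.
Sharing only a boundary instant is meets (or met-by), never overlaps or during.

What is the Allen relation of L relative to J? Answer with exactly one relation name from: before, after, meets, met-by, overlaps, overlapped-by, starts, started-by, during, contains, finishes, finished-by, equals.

overlaps

L = [70, 272]; J = [149, 325].
Compare endpoints: L.start < J.start, L.start < J.end, L.end > J.start, L.end < J.end.
That pattern is 'overlaps'.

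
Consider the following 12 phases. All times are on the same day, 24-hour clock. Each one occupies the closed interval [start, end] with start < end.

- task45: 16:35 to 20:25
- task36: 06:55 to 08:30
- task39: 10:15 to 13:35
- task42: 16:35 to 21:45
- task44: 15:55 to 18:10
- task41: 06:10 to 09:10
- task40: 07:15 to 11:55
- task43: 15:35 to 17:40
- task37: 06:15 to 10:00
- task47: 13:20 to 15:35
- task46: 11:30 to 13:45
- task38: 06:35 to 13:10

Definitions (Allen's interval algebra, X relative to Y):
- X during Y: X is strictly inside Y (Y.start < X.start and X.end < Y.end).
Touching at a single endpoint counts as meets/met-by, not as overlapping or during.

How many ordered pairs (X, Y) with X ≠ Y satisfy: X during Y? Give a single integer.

4

Checking all 132 ordered pairs for relation 'during'; matching pairs in alphabetical order:
(task36, task37): task36 during task37 ✓
(task36, task38): task36 during task38 ✓
(task36, task41): task36 during task41 ✓
(task40, task38): task40 during task38 ✓
Count: 4.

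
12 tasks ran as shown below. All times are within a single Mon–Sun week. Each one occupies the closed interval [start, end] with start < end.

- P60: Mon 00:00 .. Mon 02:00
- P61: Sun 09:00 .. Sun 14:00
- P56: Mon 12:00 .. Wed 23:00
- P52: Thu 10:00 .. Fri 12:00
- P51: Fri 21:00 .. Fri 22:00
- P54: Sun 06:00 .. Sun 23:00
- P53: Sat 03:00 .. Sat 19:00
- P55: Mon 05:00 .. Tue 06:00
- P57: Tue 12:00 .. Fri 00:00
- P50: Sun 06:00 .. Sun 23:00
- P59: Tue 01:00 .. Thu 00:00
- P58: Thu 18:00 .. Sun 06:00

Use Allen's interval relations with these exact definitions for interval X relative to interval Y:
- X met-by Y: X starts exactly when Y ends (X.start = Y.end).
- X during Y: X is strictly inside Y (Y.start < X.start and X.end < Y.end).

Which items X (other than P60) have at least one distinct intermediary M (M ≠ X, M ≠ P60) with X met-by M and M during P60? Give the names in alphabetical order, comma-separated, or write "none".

none

Target P60 = [Mon 00:00, Mon 02:00].
Intermediaries M with M during P60: none.
Union: none.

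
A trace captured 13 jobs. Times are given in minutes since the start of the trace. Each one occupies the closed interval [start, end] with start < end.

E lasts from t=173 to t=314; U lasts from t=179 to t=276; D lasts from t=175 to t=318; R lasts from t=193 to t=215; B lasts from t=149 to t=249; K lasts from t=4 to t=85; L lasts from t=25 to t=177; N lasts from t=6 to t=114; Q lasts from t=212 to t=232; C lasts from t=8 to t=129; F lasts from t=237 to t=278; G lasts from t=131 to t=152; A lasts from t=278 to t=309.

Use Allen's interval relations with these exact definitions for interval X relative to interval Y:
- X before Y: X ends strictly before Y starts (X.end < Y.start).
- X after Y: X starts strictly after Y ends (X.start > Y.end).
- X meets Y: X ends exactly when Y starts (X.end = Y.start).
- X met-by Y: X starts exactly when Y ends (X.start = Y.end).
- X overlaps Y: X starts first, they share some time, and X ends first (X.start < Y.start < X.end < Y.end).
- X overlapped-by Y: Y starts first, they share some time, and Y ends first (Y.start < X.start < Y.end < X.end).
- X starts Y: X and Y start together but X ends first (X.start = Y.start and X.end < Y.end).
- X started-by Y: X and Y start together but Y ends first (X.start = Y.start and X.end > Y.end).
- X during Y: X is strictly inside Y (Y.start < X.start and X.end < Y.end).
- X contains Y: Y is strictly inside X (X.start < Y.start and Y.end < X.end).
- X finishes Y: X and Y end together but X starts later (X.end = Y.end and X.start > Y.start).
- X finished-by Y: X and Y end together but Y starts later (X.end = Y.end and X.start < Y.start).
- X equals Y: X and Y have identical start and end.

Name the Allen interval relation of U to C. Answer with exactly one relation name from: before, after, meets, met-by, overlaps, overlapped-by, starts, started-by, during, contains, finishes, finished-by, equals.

U = [t=179, t=276]; C = [t=8, t=129].
Compare endpoints: U.start > C.start, U.start > C.end, U.end > C.start, U.end > C.end.
That pattern is 'after'.

after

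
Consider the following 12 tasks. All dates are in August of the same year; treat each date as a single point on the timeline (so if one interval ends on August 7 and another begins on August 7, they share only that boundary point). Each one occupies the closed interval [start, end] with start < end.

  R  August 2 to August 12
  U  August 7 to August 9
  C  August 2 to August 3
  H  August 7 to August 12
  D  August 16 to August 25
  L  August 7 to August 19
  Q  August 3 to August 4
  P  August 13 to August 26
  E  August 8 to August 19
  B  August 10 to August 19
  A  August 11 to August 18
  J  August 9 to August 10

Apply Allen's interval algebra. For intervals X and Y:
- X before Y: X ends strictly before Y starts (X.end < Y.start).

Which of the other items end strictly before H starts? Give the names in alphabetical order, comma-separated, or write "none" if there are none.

Target H = [August 7, August 12].
A [August 11, August 18] → overlapped-by → no.
B [August 10, August 19] → overlapped-by → no.
C [August 2, August 3] → before → yes.
D [August 16, August 25] → after → no.
E [August 8, August 19] → overlapped-by → no.
J [August 9, August 10] → during → no.
L [August 7, August 19] → started-by → no.
P [August 13, August 26] → after → no.
Q [August 3, August 4] → before → yes.
R [August 2, August 12] → finished-by → no.
U [August 7, August 9] → starts → no.
Result: C, Q.

C, Q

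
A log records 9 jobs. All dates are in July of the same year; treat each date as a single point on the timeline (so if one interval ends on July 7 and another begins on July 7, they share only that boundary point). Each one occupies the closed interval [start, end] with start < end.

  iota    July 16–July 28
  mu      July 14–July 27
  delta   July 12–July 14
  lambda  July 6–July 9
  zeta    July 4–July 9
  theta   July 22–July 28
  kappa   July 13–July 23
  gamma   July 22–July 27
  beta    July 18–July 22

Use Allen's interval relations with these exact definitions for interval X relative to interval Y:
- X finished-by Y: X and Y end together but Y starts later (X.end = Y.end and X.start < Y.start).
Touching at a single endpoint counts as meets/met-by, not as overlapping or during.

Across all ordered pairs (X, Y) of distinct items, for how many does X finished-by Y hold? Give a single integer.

Checking all 72 ordered pairs for relation 'finished-by'; matching pairs in alphabetical order:
(iota, theta): iota finished-by theta ✓
(mu, gamma): mu finished-by gamma ✓
(zeta, lambda): zeta finished-by lambda ✓
Count: 3.

3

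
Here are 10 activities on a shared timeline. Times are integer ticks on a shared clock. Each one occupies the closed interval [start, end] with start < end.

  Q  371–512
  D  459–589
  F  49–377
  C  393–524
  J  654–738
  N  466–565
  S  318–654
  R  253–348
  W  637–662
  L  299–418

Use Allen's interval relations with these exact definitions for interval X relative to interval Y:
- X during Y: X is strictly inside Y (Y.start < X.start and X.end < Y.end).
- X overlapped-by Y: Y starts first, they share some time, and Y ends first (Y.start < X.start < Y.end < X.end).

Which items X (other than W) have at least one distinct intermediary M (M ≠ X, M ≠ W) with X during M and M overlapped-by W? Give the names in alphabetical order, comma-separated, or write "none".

Target W = [637, 662].
Intermediaries M with M overlapped-by W: J.
Via J — items with X during J: none.
Union: none.

none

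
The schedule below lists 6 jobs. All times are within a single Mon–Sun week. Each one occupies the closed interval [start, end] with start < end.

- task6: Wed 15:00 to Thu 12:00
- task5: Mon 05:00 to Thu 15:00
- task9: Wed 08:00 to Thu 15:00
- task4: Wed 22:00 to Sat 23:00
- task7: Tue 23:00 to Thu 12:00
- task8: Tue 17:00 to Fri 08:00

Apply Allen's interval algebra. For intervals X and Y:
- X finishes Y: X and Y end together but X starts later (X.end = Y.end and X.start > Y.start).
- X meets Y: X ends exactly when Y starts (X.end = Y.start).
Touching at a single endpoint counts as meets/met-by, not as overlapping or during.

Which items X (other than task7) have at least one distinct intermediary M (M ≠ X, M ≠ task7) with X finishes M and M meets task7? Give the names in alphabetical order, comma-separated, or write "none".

Target task7 = [Tue 23:00, Thu 12:00].
Intermediaries M with M meets task7: none.
Union: none.

none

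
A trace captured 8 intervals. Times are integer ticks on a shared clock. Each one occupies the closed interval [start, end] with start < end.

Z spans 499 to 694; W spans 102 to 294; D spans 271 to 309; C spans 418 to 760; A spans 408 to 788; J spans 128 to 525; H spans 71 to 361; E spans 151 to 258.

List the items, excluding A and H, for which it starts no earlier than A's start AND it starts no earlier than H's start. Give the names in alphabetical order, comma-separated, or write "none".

Conditions: its start is no earlier than A's start (X.start >= 408) AND its start is no earlier than H's start (X.start >= 71).
C: start 418 >= 408? ✓; start 418 >= 71? ✓ → yes.
D: start 271 >= 408? ✗; start 271 >= 71? ✓ → no.
E: start 151 >= 408? ✗; start 151 >= 71? ✓ → no.
J: start 128 >= 408? ✗; start 128 >= 71? ✓ → no.
W: start 102 >= 408? ✗; start 102 >= 71? ✓ → no.
Z: start 499 >= 408? ✓; start 499 >= 71? ✓ → yes.
Result: C, Z.

C, Z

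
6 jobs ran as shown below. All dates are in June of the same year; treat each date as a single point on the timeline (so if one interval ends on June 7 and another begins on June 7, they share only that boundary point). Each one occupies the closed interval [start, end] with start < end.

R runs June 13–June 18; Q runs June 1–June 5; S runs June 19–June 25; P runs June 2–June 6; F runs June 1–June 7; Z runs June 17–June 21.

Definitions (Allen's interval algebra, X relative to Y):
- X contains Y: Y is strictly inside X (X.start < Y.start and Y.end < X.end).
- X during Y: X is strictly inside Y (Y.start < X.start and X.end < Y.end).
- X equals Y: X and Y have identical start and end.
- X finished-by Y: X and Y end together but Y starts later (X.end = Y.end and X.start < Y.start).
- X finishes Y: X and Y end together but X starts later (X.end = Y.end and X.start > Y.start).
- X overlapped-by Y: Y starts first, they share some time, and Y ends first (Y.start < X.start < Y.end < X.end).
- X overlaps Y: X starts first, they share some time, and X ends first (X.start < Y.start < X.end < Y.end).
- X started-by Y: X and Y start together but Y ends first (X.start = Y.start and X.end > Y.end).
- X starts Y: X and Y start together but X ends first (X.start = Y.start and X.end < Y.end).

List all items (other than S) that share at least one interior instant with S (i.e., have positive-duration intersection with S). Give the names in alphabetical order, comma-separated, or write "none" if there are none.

Target S = [June 19, June 25].
F [June 1, June 7] → before → no.
P [June 2, June 6] → before → no.
Q [June 1, June 5] → before → no.
R [June 13, June 18] → before → no.
Z [June 17, June 21] → overlaps → yes.
Result: Z.

Z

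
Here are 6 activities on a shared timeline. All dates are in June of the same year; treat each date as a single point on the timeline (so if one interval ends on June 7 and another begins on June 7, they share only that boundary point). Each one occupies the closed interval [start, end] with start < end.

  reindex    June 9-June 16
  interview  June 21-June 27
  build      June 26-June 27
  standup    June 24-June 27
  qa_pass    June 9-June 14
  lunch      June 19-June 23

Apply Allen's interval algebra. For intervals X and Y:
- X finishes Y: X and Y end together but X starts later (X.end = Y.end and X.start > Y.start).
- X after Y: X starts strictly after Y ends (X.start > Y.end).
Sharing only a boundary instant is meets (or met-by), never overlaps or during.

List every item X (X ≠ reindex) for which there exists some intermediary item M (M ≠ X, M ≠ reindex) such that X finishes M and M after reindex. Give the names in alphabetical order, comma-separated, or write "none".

build, standup

Target reindex = [June 9, June 16].
Intermediaries M with M after reindex: build, interview, lunch, standup.
Via build — items with X finishes build: none.
Via interview — items with X finishes interview: build, standup.
Via lunch — items with X finishes lunch: none.
Via standup — items with X finishes standup: build.
Union: build, standup.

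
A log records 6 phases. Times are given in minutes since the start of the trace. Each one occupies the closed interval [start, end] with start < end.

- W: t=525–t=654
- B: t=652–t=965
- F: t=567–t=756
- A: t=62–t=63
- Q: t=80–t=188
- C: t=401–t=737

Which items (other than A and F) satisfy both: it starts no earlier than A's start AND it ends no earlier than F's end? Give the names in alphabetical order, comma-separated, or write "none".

Conditions: its start is no earlier than A's start (X.start >= t=62) AND its end is no earlier than F's end (X.end >= t=756).
B: start t=652 >= t=62? ✓; end t=965 >= t=756? ✓ → yes.
C: start t=401 >= t=62? ✓; end t=737 >= t=756? ✗ → no.
Q: start t=80 >= t=62? ✓; end t=188 >= t=756? ✗ → no.
W: start t=525 >= t=62? ✓; end t=654 >= t=756? ✗ → no.
Result: B.

B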